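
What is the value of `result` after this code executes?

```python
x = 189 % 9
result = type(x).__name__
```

x is int; result = 'int'

'int'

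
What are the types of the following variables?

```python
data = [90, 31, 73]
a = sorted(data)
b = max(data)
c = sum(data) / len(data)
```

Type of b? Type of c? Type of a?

max of ints returns int; int / int = float; sorted() returns list

int, float, list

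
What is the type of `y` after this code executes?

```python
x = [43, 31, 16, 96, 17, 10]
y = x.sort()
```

list.sort() returns None (mutates in place)

NoneType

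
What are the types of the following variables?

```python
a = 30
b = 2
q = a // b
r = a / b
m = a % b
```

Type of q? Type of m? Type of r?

// returns int; % of ints returns int; / returns float

int, int, float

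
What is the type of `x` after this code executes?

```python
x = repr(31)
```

repr() returns str

str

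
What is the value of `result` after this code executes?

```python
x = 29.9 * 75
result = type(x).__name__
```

x is float; result = 'float'

'float'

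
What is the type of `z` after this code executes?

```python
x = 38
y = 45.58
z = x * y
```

int * float = float

float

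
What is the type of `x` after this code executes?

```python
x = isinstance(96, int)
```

isinstance() returns bool

bool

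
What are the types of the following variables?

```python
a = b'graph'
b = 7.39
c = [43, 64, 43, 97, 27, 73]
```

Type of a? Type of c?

a is assigned a bytes literal (b'...' prefix); c is assigned a list literal (square brackets)

bytes, list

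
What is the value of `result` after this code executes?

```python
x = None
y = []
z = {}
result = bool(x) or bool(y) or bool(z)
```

x = None; y = []; z = {}; result = False

False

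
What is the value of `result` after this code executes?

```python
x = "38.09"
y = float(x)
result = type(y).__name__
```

x is str; y is float; result = 'float'

'float'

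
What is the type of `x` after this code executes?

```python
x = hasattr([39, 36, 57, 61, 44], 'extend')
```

hasattr() returns bool

bool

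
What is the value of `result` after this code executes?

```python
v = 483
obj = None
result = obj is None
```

v = 483; obj = None; result = True

True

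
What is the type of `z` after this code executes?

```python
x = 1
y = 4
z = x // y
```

int // int = int

int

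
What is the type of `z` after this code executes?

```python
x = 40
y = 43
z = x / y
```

int / int = float

float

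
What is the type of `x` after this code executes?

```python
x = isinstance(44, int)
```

isinstance() returns bool

bool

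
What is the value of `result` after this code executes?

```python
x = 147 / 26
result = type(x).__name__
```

x is float; result = 'float'

'float'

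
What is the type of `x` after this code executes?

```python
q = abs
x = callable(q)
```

callable() returns bool

bool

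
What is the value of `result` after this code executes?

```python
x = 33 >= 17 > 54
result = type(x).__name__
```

x is bool; result = 'bool'

'bool'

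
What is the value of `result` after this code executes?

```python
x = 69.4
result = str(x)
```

x = 69.4; result = '69.4'

'69.4'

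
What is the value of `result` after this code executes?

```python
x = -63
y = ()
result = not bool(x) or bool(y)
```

x = -63; y = (); result = False

False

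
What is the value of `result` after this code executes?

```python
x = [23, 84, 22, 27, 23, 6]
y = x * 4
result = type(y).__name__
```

x is list; y is list; result = 'list'

'list'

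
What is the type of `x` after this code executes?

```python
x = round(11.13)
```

round() with no decimal places returns int

int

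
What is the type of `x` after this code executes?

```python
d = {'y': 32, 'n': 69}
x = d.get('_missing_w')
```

dict.get() returns None when key not found

NoneType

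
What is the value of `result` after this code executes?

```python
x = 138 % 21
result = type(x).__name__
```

x is int; result = 'int'

'int'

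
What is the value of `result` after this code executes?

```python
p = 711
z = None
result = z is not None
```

p = 711; z = None; result = False

False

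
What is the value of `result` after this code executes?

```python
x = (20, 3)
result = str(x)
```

x = (20, 3); result = '(20, 3)'

'(20, 3)'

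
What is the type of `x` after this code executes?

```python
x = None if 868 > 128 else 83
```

868 > 128 is True, so the if branch is taken

NoneType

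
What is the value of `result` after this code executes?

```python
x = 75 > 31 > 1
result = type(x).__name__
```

x is bool; result = 'bool'

'bool'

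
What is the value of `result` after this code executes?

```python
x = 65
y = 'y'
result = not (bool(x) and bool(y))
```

x = 65; y = 'y'; result = False

False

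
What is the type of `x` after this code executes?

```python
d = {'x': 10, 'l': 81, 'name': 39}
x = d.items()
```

dict.items() returns dict_items view

dict_items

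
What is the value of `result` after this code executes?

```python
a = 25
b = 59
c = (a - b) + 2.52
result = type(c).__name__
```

a is int; b is int; c is float; result = 'float'

'float'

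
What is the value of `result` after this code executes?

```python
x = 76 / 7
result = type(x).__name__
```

x is float; result = 'float'

'float'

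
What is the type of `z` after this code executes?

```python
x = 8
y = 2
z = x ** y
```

positive int ** positive int = int

int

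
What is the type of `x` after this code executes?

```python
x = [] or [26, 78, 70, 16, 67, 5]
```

'or' returns first truthy value (list)

list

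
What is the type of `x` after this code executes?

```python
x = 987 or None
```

'or' returns first truthy value

int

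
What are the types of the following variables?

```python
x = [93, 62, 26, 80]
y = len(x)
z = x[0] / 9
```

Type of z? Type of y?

int / int = float; len() returns int

float, int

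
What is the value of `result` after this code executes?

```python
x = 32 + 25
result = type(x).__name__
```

x is int; result = 'int'

'int'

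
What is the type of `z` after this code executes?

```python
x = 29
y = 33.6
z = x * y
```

int * float = float

float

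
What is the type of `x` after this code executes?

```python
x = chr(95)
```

chr() returns str (single char)

str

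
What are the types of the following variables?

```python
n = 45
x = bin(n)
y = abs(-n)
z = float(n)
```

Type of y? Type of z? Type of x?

abs() of int returns int; float() returns float; bin() returns str

int, float, str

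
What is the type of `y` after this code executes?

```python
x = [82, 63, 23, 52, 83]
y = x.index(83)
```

list.index() returns int

int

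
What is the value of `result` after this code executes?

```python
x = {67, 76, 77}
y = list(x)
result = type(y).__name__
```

x is set; y is list; result = 'list'

'list'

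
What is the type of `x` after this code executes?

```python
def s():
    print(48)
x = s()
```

Function without return returns None

NoneType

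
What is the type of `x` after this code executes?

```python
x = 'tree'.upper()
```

str.upper() returns str

str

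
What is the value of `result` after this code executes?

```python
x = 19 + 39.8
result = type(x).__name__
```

x is float; result = 'float'

'float'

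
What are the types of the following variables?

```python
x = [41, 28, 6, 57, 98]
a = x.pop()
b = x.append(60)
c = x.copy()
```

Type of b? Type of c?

append() returns None; copy() returns list

NoneType, list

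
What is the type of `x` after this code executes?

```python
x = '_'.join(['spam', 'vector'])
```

str.join() returns str

str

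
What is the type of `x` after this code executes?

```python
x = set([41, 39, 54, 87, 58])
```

set() constructor returns set

set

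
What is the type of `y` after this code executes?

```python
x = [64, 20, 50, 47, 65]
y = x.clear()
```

list.clear() returns None

NoneType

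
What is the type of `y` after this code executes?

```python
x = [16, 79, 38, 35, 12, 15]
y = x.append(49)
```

list.append() returns None (mutates in place)

NoneType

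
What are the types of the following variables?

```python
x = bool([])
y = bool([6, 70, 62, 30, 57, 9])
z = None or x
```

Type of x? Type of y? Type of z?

bool() returns bool; bool() returns bool; None or bool returns the bool

bool, bool, bool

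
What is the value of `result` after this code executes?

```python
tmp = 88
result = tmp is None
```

tmp = 88; result = False

False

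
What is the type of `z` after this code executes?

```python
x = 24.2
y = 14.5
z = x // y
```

float // float = float

float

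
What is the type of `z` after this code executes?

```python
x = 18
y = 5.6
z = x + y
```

int + float = float

float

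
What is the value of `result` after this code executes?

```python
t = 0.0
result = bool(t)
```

t = 0.0; result = False

False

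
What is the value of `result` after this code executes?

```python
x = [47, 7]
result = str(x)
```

x = [47, 7]; result = '[47, 7]'

'[47, 7]'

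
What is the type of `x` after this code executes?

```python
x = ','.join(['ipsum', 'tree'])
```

str.join() returns str

str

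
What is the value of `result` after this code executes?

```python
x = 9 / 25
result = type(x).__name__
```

x is float; result = 'float'

'float'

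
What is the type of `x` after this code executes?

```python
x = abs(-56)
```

abs() of int returns int

int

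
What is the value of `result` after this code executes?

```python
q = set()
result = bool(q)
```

q = set(); result = False

False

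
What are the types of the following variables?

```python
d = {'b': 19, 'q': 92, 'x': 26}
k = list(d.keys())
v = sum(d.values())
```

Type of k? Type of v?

list() converts to list; sum of ints is int

list, int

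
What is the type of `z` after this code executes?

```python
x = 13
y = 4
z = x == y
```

Equality comparison returns bool

bool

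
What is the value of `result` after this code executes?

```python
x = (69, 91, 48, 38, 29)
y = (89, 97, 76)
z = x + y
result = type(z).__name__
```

x is tuple; y is tuple; z is tuple; result = 'tuple'

'tuple'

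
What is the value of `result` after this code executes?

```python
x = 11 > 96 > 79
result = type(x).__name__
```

x is bool; result = 'bool'

'bool'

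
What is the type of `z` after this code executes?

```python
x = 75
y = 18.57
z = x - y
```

int - float = float

float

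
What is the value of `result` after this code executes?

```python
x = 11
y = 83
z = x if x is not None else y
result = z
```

x = 11; y = 83; z = 11; result = 11

11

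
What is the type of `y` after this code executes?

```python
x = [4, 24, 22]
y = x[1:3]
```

Slicing a list returns a list

list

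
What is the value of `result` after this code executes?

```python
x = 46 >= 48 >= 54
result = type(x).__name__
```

x is bool; result = 'bool'

'bool'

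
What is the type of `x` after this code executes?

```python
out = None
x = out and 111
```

'and' returns first falsy value (None)

NoneType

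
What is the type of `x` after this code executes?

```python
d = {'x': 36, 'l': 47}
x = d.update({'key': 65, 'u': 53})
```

dict.update() returns None

NoneType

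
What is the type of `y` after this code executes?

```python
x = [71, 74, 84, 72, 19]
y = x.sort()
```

list.sort() returns None (mutates in place)

NoneType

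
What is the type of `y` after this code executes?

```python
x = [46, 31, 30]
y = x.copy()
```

list.copy() returns list

list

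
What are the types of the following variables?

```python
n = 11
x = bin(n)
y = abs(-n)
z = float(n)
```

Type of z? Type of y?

float() returns float; abs() of int returns int

float, int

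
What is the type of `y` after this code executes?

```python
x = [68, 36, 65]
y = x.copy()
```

list.copy() returns list

list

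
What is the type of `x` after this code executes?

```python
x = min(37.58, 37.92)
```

min() of floats returns float

float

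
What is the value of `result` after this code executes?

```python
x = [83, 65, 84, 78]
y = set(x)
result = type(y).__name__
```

x is list; y is set; result = 'set'

'set'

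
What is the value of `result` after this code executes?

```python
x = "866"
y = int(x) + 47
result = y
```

x = '866'; y = 913; result = 913

913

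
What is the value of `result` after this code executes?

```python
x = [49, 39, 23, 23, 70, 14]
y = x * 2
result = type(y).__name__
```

x is list; y is list; result = 'list'

'list'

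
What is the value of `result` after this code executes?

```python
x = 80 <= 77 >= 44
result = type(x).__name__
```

x is bool; result = 'bool'

'bool'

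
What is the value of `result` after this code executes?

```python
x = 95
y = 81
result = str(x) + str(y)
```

x = 95; y = 81; result = '9581'

'9581'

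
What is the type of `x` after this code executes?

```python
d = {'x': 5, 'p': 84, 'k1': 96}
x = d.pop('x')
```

dict.pop() returns the value

int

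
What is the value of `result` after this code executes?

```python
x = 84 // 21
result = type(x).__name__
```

x is int; result = 'int'

'int'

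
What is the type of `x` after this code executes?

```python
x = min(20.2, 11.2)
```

min() of floats returns float

float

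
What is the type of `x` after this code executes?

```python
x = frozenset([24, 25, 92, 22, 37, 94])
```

frozenset() returns frozenset

frozenset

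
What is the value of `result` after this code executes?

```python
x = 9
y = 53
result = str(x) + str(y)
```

x = 9; y = 53; result = '953'

'953'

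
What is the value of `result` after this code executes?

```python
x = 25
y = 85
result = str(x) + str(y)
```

x = 25; y = 85; result = '2585'

'2585'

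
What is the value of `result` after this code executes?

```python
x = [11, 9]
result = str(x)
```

x = [11, 9]; result = '[11, 9]'

'[11, 9]'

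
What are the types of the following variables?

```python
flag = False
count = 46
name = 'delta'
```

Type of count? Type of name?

count is assigned a bare integer (no decimal point), so it is an int; name is assigned a quoted string literal, so it is a str

int, str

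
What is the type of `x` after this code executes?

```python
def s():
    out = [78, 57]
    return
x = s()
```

Bare return returns None

NoneType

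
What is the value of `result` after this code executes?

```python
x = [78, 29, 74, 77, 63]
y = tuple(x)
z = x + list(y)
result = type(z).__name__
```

x is list; y is tuple; z is list; result = 'list'

'list'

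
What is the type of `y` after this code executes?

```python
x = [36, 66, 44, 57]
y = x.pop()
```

list.pop() returns the popped element

int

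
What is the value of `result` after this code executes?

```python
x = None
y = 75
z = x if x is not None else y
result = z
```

x = None; y = 75; z = 75; result = 75

75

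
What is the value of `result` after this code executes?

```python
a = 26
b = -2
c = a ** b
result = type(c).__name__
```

a is int; b is int; c is float; result = 'float'

'float'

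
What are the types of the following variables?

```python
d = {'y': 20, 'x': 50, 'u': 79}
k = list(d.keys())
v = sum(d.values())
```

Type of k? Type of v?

list() converts to list; sum of ints is int

list, int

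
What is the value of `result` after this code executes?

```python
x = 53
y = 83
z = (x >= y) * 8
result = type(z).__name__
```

x is int; y is int; z is int; result = 'int'

'int'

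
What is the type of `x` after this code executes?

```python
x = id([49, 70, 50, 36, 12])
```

id() returns int

int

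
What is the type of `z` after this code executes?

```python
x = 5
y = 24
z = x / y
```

int / int = float

float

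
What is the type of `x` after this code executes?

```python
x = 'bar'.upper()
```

str.upper() returns str

str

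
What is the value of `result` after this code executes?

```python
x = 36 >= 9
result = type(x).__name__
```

x is bool; result = 'bool'

'bool'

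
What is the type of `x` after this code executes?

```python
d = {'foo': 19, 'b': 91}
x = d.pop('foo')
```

dict.pop() returns the value

int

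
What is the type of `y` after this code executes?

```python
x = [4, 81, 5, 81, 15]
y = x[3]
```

Indexing list[int] returns int

int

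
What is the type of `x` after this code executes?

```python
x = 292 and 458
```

'and' with truthy values returns last operand (int)

int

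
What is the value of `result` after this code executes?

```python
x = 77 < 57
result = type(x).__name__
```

x is bool; result = 'bool'

'bool'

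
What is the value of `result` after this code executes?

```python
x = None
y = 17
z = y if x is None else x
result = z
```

x = None; y = 17; z = 17; result = 17

17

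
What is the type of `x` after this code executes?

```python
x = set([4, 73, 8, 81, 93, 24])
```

set() constructor returns set

set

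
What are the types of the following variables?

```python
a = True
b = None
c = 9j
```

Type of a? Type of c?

a is assigned the constant True, which has type bool; c is assigned 9j, an imaginary literal (j suffix), which has type complex

bool, complex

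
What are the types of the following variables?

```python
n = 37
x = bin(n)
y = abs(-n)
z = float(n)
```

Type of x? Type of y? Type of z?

bin() returns str; abs() of int returns int; float() returns float

str, int, float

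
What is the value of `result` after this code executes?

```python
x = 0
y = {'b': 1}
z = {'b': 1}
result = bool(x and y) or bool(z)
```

x = 0; y = {'b': 1}; z = {'b': 1}; result = True

True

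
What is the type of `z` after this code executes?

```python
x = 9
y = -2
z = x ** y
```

int ** negative = float

float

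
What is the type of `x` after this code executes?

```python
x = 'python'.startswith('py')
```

str.startswith() returns bool

bool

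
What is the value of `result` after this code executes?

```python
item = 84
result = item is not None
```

item = 84; result = True

True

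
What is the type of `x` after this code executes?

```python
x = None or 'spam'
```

'or' with None returns the other truthy value (str)

str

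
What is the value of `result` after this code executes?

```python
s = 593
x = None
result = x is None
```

s = 593; x = None; result = True

True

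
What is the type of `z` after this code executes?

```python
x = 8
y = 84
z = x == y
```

Equality comparison returns bool

bool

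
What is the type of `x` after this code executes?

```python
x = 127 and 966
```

'and' with truthy values returns last operand (int)

int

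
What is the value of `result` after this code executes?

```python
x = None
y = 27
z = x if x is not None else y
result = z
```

x = None; y = 27; z = 27; result = 27

27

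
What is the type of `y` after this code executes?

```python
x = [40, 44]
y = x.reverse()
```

list.reverse() returns None

NoneType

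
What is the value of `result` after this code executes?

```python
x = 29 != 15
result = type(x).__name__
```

x is bool; result = 'bool'

'bool'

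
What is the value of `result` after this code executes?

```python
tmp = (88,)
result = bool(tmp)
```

tmp = (88,); result = True

True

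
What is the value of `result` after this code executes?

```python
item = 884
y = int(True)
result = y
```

item = 884; y = 1; result = 1

1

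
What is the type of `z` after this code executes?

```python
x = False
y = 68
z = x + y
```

bool + int = int (bool is subclass of int)

int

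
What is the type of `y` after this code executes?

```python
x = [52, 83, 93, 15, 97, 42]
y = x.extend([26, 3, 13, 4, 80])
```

list.extend() returns None

NoneType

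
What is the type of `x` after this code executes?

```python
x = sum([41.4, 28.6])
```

sum() of floats returns float

float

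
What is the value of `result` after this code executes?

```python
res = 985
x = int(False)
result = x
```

res = 985; x = 0; result = 0

0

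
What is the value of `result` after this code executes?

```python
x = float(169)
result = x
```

x = 169.0; result = 169.0

169.0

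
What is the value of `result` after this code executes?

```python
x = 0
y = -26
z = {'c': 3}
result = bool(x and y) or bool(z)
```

x = 0; y = -26; z = {'c': 3}; result = True

True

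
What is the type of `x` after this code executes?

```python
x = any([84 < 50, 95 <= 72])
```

any() returns bool

bool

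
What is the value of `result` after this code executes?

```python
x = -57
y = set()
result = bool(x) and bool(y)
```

x = -57; y = set(); result = False

False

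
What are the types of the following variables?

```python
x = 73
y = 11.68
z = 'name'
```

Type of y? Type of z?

y is assigned a number with a decimal point, so it is a float; z is assigned a quoted string literal, so it is a str

float, str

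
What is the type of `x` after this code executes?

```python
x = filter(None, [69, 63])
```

filter() returns a filter object

filter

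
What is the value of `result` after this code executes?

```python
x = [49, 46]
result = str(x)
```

x = [49, 46]; result = '[49, 46]'

'[49, 46]'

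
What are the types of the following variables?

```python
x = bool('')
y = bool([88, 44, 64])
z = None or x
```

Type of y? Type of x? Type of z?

bool() returns bool; bool() returns bool; None or bool returns the bool

bool, bool, bool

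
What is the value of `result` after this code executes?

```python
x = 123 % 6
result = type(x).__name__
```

x is int; result = 'int'

'int'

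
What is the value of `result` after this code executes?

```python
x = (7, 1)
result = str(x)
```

x = (7, 1); result = '(7, 1)'

'(7, 1)'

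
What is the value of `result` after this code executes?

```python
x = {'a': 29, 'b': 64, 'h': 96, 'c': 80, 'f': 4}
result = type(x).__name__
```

x is dict; result = 'dict'

'dict'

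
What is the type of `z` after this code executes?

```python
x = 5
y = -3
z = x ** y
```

int ** negative = float

float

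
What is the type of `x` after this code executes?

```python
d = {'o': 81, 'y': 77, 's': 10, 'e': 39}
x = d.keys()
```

.keys() returns dict_keys view

dict_keys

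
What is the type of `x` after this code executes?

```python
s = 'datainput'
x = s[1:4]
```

Slicing a str returns str

str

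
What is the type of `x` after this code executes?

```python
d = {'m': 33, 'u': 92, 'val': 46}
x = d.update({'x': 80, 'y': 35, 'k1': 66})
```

dict.update() returns None

NoneType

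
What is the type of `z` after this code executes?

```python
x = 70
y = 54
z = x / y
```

int / int = float

float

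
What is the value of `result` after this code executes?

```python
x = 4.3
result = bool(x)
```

x = 4.3; result = True

True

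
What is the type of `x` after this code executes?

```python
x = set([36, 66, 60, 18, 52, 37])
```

set() constructor returns set

set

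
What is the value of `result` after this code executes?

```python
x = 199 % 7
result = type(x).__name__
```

x is int; result = 'int'

'int'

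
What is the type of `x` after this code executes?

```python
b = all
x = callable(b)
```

callable() returns bool

bool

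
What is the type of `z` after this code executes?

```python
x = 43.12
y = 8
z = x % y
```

float % int = float

float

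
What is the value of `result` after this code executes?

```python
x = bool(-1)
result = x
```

x = True; result = True

True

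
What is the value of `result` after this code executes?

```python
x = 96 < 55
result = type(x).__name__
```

x is bool; result = 'bool'

'bool'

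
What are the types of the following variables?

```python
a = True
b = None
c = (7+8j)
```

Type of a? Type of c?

a is assigned the constant True, which has type bool; c is assigned (7+8j), an int plus an imaginary literal (j suffix), which evaluates to complex

bool, complex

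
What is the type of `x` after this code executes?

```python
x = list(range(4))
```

list(range()) returns list

list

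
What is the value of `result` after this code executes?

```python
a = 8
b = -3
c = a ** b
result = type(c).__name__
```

a is int; b is int; c is float; result = 'float'

'float'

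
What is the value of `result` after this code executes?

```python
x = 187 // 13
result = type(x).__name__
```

x is int; result = 'int'

'int'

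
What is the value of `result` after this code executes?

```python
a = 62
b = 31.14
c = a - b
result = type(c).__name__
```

a is int; b is float; c is float; result = 'float'

'float'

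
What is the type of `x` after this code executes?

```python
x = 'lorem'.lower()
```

str.lower() returns str

str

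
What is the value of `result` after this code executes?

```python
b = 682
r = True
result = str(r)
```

b = 682; r = True; result = 'True'

'True'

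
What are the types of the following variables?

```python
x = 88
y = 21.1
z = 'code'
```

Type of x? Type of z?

x is assigned a bare integer (no decimal point), so it is an int; z is assigned a quoted string literal, so it is a str

int, str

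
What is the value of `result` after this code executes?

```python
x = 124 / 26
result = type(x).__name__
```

x is float; result = 'float'

'float'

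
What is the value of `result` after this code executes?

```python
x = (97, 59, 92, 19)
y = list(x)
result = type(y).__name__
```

x is tuple; y is list; result = 'list'

'list'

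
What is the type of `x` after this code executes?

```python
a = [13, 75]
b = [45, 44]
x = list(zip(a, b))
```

list(zip()) returns a list of tuples

list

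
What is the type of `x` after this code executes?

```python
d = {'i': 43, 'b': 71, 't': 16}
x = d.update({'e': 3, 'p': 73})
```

dict.update() returns None

NoneType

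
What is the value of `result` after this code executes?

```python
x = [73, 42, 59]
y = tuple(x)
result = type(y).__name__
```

x is list; y is tuple; result = 'tuple'

'tuple'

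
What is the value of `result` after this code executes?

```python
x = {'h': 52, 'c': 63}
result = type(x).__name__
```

x is dict; result = 'dict'

'dict'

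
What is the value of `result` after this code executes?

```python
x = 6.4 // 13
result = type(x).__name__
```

x is float; result = 'float'

'float'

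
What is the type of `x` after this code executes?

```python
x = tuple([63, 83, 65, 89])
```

tuple() constructor returns tuple

tuple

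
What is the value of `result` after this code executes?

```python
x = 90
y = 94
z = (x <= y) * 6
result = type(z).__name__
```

x is int; y is int; z is int; result = 'int'

'int'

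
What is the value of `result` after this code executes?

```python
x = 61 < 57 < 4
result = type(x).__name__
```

x is bool; result = 'bool'

'bool'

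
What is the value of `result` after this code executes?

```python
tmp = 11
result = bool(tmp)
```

tmp = 11; result = True

True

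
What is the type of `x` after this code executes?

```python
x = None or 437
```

'or' with None returns the other truthy value

int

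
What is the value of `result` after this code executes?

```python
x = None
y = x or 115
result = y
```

x = None; y = 115; result = 115

115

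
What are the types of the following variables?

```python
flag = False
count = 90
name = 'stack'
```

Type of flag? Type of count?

flag is assigned the constant False, which has type bool; count is assigned a bare integer (no decimal point), so it is an int

bool, int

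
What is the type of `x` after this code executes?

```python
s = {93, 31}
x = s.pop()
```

Popping from set[int] returns int

int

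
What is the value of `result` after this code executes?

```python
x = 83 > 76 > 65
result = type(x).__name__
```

x is bool; result = 'bool'

'bool'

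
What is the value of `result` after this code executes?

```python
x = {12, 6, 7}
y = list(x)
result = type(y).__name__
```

x is set; y is list; result = 'list'

'list'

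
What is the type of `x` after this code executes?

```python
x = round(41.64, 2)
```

round() with decimal places returns float

float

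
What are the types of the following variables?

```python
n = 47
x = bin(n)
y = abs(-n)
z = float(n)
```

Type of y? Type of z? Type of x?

abs() of int returns int; float() returns float; bin() returns str

int, float, str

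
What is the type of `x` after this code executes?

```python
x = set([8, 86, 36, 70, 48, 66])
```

set() constructor returns set

set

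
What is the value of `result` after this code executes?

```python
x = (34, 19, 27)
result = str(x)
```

x = (34, 19, 27); result = '(34, 19, 27)'

'(34, 19, 27)'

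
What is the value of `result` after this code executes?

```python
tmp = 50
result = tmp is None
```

tmp = 50; result = False

False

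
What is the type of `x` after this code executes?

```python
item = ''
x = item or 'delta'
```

'or' returns first truthy value (str)

str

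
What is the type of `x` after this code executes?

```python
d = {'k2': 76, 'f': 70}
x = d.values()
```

.values() returns dict_values view

dict_values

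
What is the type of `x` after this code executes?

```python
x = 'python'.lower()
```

str.lower() returns str

str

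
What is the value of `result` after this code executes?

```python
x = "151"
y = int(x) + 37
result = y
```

x = '151'; y = 188; result = 188

188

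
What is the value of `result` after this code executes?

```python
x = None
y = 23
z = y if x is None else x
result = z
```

x = None; y = 23; z = 23; result = 23

23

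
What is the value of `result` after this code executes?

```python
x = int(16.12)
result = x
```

x = 16; result = 16

16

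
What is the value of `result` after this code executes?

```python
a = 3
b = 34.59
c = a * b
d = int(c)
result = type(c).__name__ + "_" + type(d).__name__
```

a is int; b is float; c is float; d is int; result = 'float_int'

'float_int'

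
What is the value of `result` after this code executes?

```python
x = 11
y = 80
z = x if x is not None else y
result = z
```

x = 11; y = 80; z = 11; result = 11

11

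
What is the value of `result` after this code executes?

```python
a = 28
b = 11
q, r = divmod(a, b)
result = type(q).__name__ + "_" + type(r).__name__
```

a is int; b is int; q is int; r is int; result = 'int_int'

'int_int'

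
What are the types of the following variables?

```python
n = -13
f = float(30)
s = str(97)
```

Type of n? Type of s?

n is assigned a bare integer (no decimal point), so it is an int; s is assigned the result of calling str(), which returns a str

int, str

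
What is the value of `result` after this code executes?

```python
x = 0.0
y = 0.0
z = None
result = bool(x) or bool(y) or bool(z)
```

x = 0.0; y = 0.0; z = None; result = False

False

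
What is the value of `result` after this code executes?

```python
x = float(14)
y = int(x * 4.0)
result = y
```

x = 14.0; y = 56; result = 56

56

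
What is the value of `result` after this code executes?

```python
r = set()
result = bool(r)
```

r = set(); result = False

False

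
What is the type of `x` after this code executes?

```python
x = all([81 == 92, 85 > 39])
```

all() returns bool

bool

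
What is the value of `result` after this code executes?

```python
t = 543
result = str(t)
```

t = 543; result = '543'

'543'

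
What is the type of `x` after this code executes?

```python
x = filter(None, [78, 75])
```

filter() returns a filter object

filter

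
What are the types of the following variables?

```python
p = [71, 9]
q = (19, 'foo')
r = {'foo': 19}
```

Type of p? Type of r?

p is assigned a list literal (square brackets); r is assigned a dict literal ({key: value})

list, dict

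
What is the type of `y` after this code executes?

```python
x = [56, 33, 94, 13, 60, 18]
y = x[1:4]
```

Slicing a list returns a list

list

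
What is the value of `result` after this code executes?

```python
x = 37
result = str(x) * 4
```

x = 37; result = '37373737'

'37373737'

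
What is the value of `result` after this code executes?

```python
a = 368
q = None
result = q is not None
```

a = 368; q = None; result = False

False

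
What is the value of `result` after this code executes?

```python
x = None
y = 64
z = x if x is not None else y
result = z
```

x = None; y = 64; z = 64; result = 64

64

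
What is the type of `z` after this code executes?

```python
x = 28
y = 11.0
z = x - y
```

int - float = float

float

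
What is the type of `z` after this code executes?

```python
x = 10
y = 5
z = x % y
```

int % int = int

int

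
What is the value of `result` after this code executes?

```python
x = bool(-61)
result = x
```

x = True; result = True

True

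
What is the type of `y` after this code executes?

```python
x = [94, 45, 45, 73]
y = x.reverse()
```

list.reverse() returns None

NoneType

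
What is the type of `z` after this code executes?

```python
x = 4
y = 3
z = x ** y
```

positive int ** positive int = int

int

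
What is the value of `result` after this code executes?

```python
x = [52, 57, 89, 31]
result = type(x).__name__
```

x is list; result = 'list'

'list'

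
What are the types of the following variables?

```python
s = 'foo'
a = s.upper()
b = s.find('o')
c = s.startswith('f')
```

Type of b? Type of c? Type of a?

find() returns int; startswith() returns bool; upper() returns str

int, bool, str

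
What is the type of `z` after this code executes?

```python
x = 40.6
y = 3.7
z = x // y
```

float // float = float

float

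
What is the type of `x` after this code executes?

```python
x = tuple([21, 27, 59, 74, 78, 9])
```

tuple() constructor returns tuple

tuple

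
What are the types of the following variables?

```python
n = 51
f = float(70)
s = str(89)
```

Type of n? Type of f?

n is assigned a bare integer (no decimal point), so it is an int; f is assigned the result of calling float(), which returns a float

int, float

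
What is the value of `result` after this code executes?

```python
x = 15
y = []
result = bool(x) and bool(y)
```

x = 15; y = []; result = False

False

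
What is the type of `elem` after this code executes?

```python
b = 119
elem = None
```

None has type NoneType

NoneType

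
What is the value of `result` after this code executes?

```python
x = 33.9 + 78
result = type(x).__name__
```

x is float; result = 'float'

'float'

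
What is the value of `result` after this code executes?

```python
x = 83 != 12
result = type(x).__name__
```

x is bool; result = 'bool'

'bool'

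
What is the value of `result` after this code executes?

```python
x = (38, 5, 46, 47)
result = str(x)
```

x = (38, 5, 46, 47); result = '(38, 5, 46, 47)'

'(38, 5, 46, 47)'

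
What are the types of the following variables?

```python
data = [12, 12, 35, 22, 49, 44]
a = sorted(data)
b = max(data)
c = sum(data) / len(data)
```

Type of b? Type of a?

max of ints returns int; sorted() returns list

int, list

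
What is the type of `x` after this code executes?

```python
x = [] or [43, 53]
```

'or' returns first truthy value (list)

list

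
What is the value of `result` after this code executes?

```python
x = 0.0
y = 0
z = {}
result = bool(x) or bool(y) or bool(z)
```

x = 0.0; y = 0; z = {}; result = False

False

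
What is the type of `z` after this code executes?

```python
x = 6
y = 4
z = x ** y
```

positive int ** positive int = int

int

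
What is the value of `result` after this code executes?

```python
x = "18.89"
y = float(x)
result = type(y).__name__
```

x is str; y is float; result = 'float'

'float'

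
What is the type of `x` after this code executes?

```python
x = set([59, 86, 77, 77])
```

set() constructor returns set

set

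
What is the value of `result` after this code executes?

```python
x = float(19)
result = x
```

x = 19.0; result = 19.0

19.0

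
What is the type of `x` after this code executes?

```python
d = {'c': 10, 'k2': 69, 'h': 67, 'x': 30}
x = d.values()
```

.values() returns dict_values view

dict_values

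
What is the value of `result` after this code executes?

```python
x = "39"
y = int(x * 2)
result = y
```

x = '39'; y = 3939; result = 3939

3939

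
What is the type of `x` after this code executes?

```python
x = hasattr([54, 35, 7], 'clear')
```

hasattr() returns bool

bool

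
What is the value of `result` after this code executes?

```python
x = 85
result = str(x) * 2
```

x = 85; result = '8585'

'8585'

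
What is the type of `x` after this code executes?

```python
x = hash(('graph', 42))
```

hash() returns int

int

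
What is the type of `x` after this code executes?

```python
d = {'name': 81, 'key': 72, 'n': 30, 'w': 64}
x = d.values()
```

.values() returns dict_values view

dict_values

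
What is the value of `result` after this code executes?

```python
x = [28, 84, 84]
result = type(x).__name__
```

x is list; result = 'list'

'list'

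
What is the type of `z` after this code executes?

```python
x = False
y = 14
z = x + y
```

bool + int = int (bool is subclass of int)

int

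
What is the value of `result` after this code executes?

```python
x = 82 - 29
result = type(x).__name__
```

x is int; result = 'int'

'int'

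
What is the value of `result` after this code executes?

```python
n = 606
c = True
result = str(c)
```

n = 606; c = True; result = 'True'

'True'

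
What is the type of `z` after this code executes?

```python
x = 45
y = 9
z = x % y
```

int % int = int

int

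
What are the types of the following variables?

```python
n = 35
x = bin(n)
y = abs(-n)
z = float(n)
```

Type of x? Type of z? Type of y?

bin() returns str; float() returns float; abs() of int returns int

str, float, int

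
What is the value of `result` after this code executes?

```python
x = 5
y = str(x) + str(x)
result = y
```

x = 5; y = '55'; result = '55'

'55'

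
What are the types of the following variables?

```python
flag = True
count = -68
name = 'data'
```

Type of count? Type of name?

count is assigned a bare integer (no decimal point), so it is an int; name is assigned a quoted string literal, so it is a str

int, str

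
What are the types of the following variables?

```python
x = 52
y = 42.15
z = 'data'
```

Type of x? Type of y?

x is assigned a bare integer (no decimal point), so it is an int; y is assigned a number with a decimal point, so it is a float

int, float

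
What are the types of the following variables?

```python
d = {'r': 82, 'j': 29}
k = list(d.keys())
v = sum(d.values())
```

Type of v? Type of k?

sum of ints is int; list() converts to list

int, list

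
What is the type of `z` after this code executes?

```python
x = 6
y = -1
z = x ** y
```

int ** negative = float

float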